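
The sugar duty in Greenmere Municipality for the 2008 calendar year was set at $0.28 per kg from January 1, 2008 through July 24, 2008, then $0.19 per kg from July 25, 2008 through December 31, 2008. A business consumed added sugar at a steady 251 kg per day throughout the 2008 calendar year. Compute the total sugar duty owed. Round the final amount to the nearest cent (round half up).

January 1 – July 24, 2008: 206 days × 251 kg/day = 51,706 kg at $0.28/kg → $14,477.68
July 25 – December 31, 2008: 160 days × 251 kg/day = 40,160 kg at $0.19/kg → $7,630.40

$22,108.08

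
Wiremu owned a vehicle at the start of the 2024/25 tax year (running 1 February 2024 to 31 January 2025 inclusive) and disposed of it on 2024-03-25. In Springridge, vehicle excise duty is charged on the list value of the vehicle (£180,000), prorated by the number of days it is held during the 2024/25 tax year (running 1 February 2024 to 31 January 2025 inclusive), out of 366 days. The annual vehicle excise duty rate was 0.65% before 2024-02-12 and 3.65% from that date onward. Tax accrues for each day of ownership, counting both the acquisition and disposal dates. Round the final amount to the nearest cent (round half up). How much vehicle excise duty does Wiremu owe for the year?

£807.05

2024-02-01 to 2024-02-11: 11 days at 0.65% → £180,000 × 0.65% × 11/366 = £35.1639
2024-02-12 to 2024-03-25: 43 days at 3.65% → £180,000 × 3.65% × 43/366 = £771.8852
Total = £807.0492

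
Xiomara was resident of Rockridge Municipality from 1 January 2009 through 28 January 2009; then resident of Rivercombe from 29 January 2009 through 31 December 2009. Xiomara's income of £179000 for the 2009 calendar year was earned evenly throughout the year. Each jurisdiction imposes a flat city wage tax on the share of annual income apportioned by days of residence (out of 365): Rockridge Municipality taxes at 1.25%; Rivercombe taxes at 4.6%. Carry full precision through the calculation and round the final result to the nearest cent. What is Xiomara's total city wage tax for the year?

£7773.99

Rockridge Municipality, 1 January – 28 January 2009: 28 days → £179000 × 1.25% × 28/365 = £171.6438
Rivercombe, 29 January – 31 December 2009: 337 days → £179000 × 4.6% × 337/365 = £7602.3507
Total = £7773.9945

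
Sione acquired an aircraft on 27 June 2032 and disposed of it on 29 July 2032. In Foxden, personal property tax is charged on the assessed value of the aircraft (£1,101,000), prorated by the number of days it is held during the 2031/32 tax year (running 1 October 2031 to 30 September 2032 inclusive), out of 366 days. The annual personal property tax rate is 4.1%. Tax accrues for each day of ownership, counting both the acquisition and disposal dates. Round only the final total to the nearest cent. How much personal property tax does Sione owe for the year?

£4,070.09

Days held (27 June – 29 July 2032): 33 out of 366
Tax = £1,101,000 × 4.1% × 33/366 = £4,070.0902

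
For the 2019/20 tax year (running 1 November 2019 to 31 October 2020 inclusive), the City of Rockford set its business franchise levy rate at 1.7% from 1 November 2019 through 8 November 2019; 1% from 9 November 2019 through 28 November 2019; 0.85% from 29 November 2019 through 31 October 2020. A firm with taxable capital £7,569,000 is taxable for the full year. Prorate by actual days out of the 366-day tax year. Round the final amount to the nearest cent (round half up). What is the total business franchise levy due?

1 November – 8 November 2019: 8 days at 1.7% → £7,569,000 × 1.7% × 8/366 = £2,812.5246
9 November – 28 November 2019: 20 days at 1% → £7,569,000 × 1% × 20/366 = £4,136.0656
29 November 2019 – 31 October 2020: 338 days at 0.85% → £7,569,000 × 0.85% × 338/366 = £59,414.5820
Total = £66,363.1721

£66,363.17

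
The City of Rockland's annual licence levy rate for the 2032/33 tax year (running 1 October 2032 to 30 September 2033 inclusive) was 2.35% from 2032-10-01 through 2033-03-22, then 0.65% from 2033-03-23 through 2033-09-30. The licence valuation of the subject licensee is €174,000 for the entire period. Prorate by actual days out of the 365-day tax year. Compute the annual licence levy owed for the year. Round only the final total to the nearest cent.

2032-10-01 to 2033-03-22: 173 days at 2.35% → €174,000 × 2.35% × 173/365 = €1,938.0740
2033-03-23 to 2033-09-30: 192 days at 0.65% → €174,000 × 0.65% × 192/365 = €594.9370
Total = €2,533.0110

€2,533.01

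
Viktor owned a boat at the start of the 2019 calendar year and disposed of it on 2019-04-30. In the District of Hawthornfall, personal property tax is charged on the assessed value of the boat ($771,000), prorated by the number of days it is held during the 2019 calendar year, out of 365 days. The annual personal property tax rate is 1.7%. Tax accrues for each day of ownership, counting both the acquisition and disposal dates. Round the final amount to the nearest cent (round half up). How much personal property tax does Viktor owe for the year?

$4,309.15

Days held (2019-01-01 to 2019-04-30): 120 out of 365
Tax = $771,000 × 1.7% × 120/365 = $4,309.1507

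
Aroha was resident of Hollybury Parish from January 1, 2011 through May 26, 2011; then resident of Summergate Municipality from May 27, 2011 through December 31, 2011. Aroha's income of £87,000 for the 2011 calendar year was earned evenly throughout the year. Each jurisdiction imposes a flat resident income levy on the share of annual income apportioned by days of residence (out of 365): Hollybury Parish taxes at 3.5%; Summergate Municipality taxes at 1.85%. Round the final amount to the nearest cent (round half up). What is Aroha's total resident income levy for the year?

Hollybury Parish, January 1 – May 26, 2011: 146 days → £87,000 × 3.5% × 146/365 = £1,218.0000
Summergate Municipality, May 27 – December 31, 2011: 219 days → £87,000 × 1.85% × 219/365 = £965.7000
Total = £2,183.7000

£2,183.70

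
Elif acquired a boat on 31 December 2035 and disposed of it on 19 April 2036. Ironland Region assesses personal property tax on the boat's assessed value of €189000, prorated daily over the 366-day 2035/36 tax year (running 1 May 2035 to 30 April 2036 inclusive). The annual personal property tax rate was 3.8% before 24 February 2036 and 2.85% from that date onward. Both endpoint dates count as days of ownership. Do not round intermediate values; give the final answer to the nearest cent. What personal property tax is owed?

€1903.43

31 December 2035 – 23 February 2036: 55 days at 3.8% → €189000 × 3.8% × 55/366 = €1079.2623
24 February – 19 April 2036: 56 days at 2.85% → €189000 × 2.85% × 56/366 = €824.1639
Total = €1903.4262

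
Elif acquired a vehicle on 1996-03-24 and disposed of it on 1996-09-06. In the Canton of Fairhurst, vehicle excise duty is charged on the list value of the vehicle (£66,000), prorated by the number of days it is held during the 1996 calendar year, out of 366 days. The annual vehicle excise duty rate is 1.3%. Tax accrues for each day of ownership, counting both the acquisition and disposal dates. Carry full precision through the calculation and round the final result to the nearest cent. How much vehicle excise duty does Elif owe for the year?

Days held (1996-03-24 to 1996-09-06): 167 out of 366
Tax = £66,000 × 1.3% × 167/366 = £391.4918

£391.49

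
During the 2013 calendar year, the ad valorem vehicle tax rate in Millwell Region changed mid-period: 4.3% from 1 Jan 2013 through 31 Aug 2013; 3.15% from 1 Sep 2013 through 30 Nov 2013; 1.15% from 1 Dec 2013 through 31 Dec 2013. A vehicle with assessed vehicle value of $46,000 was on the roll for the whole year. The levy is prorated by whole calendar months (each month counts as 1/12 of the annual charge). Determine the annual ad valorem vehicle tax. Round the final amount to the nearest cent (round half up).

1 Jan – 31 Aug 2013: 8 months at 4.3% → $46,000 × 4.3% × 8/12 = $1,318.6667
1 Sep – 30 Nov 2013: 3 months at 3.15% → $46,000 × 3.15% × 3/12 = $362.2500
1 Dec – 31 Dec 2013: 1 month at 1.15% → $46,000 × 1.15% × 1/12 = $44.0833
Total = $1,725.0000

$1,725.00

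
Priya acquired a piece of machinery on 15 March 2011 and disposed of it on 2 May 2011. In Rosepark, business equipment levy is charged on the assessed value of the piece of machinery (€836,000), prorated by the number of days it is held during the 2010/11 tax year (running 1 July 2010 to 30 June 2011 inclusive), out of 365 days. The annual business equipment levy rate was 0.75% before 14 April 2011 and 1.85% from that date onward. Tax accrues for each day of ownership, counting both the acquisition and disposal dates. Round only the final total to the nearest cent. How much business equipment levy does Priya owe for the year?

15 March – 13 April 2011: 30 days at 0.75% → €836,000 × 0.75% × 30/365 = €515.3425
14 April – 2 May 2011: 19 days at 1.85% → €836,000 × 1.85% × 19/365 = €805.0795
Total = €1,320.4219

€1,320.42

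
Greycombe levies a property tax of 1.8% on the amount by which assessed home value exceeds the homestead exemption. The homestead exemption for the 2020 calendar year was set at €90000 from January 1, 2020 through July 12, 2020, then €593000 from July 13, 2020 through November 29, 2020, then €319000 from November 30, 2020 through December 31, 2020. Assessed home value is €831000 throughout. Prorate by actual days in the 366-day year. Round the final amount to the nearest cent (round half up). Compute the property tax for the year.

€9514.33

January 1 – July 12, 2020: 194 days, exemption €90000 → (€831000 − €90000) × 1.8% × 194/366 = €7069.8689
July 13 – November 29, 2020: 140 days, exemption €593000 → (€831000 − €593000) × 1.8% × 140/366 = €1638.6885
November 30 – December 31, 2020: 32 days, exemption €319000 → (€831000 − €319000) × 1.8% × 32/366 = €805.7705
Total = €9514.3279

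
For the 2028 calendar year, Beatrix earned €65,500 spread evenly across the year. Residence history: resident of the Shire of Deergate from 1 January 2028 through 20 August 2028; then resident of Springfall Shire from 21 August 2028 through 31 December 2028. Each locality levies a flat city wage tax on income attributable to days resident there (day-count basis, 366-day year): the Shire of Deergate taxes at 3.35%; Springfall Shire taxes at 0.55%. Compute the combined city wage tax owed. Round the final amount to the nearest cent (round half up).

The Shire of Deergate, 1 January – 20 August 2028: 233 days → €65,500 × 3.35% × 233/366 = €1,396.8859
Springfall Shire, 21 August – 31 December 2028: 133 days → €65,500 × 0.55% × 133/366 = €130.9105
Total = €1,527.7964

€1,527.80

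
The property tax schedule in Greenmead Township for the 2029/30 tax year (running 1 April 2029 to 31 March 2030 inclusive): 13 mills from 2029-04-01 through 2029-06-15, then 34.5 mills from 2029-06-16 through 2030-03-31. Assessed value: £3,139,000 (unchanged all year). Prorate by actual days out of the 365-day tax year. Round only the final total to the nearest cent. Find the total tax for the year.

2029-04-01 to 2029-06-15: 76 days at 13 mills → £3,139,000 × 1.3% × 76/365 = £8,496.8000
2029-06-16 to 2030-03-31: 289 days at 34.5 mills → £3,139,000 × 3.45% × 289/365 = £85,746.3000
Total = £94,243.1000

£94,243.10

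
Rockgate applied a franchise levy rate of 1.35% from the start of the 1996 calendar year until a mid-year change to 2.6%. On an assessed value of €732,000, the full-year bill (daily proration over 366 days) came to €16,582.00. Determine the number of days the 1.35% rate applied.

98 days

Let d = days at the first rate; then 366 − d days at the second rate.
€732,000 × [1.35%·d + 2.6%·(366−d)] / 366 = €16,582.00
Solving gives d = 98, so the new rate took effect on 8 Apr 1996.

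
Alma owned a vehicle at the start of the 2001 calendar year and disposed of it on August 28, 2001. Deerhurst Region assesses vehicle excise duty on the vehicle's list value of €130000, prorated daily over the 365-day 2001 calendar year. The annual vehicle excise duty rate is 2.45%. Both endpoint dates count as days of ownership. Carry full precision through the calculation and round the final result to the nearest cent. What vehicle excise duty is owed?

€2094.25

Days held (January 1 – August 28, 2001): 240 out of 365
Tax = €130000 × 2.45% × 240/365 = €2094.2466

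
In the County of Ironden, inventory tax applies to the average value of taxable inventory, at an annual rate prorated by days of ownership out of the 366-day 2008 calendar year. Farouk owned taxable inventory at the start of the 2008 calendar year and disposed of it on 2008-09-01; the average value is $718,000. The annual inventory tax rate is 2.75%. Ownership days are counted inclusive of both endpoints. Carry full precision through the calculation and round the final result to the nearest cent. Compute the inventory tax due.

$13,217.28

Days held (2008-01-01 to 2008-09-01): 245 out of 366
Tax = $718,000 × 2.75% × 245/366 = $13,217.2814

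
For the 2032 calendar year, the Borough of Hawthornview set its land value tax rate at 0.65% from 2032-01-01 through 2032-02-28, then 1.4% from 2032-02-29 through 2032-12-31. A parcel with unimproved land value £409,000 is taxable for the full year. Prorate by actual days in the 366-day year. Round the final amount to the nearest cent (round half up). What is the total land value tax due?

2032-01-01 to 2032-02-28: 59 days at 0.65% → £409,000 × 0.65% × 59/366 = £428.5560
2032-02-29 to 2032-12-31: 307 days at 1.4% → £409,000 × 1.4% × 307/366 = £4,802.9563
Total = £5,231.5123

£5,231.51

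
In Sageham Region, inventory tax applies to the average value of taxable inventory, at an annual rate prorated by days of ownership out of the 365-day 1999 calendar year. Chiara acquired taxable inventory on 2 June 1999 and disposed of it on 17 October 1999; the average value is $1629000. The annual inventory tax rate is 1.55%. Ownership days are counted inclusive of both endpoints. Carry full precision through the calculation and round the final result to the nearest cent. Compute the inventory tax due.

$9546.39

Days held (2 June – 17 October 1999): 138 out of 365
Tax = $1629000 × 1.55% × 138/365 = $9546.3863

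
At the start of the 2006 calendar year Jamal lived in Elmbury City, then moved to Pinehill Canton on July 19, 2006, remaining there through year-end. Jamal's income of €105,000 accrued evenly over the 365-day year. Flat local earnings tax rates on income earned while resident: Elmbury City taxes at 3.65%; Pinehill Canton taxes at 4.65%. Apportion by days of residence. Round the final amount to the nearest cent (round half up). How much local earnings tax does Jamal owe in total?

€4,310.03

Elmbury City, January 1 – July 18, 2006: 199 days → €105,000 × 3.65% × 199/365 = €2,089.5000
Pinehill Canton, July 19 – December 31, 2006: 166 days → €105,000 × 4.65% × 166/365 = €2,220.5342
Total = €4,310.0342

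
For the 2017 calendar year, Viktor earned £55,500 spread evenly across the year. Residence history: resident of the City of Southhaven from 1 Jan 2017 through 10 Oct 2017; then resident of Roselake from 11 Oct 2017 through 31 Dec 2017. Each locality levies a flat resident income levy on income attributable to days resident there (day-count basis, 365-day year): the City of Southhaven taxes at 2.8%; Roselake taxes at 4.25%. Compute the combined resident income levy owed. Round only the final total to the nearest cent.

The City of Southhaven, 1 Jan – 10 Oct 2017: 283 days → £55,500 × 2.8% × 283/365 = £1,204.8822
Roselake, 11 Oct – 31 Dec 2017: 82 days → £55,500 × 4.25% × 82/365 = £529.9110
Total = £1,734.7932

£1,734.79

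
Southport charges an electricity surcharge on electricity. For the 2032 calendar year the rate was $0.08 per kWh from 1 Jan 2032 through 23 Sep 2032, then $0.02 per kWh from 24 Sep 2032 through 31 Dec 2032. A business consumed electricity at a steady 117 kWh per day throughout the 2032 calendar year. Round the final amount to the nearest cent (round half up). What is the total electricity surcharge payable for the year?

$2,730.78

1 Jan – 23 Sep 2032: 267 days × 117 kWh/day = 31,239 kWh at $0.08/kWh → $2,499.12
24 Sep – 31 Dec 2032: 99 days × 117 kWh/day = 11,583 kWh at $0.02/kWh → $231.66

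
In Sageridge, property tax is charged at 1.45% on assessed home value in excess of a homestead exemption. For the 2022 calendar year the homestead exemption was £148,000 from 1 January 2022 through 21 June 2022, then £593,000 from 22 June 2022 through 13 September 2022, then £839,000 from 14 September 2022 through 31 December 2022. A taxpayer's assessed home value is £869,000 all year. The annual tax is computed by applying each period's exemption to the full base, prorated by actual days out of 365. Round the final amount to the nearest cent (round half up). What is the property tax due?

£5,977.42

1 January – 21 June 2022: 172 days, exemption £148,000 → (£869,000 − £148,000) × 1.45% × 172/365 = £4,926.5041
22 June – 13 September 2022: 84 days, exemption £593,000 → (£869,000 − £593,000) × 1.45% × 84/365 = £921.0082
14 September – 31 December 2022: 109 days, exemption £839,000 → (£869,000 − £839,000) × 1.45% × 109/365 = £129.9041
Total = £5,977.4164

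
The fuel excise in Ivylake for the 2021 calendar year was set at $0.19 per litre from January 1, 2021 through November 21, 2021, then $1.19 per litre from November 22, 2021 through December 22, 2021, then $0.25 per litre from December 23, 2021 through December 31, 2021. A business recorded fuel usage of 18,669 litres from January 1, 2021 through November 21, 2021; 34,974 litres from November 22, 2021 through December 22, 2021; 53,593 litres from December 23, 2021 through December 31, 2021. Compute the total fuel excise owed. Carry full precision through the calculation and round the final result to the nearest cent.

January 1 – November 21, 2021: 18,669 litres at $0.19/litre → $3,547.11
November 22 – December 22, 2021: 34,974 litres at $1.19/litre → $41,619.06
December 23 – December 31, 2021: 53,593 litres at $0.25/litre → $13,398.25

$58,564.42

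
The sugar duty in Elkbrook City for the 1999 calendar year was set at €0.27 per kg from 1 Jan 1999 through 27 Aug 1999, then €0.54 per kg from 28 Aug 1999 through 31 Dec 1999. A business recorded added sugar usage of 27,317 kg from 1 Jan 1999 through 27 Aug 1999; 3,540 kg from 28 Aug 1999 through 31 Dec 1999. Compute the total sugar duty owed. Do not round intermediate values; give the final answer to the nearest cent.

1 Jan – 27 Aug 1999: 27,317 kg at €0.27/kg → €7375.59
28 Aug – 31 Dec 1999: 3,540 kg at €0.54/kg → €1911.60

€9287.19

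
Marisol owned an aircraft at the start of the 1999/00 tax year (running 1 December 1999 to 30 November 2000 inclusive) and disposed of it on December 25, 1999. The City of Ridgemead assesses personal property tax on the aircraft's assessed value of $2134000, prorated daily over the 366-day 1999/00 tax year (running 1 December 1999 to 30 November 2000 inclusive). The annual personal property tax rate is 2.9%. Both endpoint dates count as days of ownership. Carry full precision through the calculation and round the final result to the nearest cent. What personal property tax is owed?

Days held (December 1 – December 25, 1999): 25 out of 366
Tax = $2134000 × 2.9% × 25/366 = $4227.1858

$4227.19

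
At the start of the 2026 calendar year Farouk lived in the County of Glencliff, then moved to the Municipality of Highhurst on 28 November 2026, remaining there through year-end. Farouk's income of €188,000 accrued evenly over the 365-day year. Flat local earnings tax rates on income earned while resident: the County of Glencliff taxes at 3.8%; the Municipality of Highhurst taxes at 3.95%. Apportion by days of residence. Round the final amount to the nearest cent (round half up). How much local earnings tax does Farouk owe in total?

The County of Glencliff, 1 January – 27 November 2026: 331 days → €188,000 × 3.8% × 331/365 = €6,478.5315
The Municipality of Highhurst, 28 November – 31 December 2026: 34 days → €188,000 × 3.95% × 34/365 = €691.7370
Total = €7,170.2685

€7,170.27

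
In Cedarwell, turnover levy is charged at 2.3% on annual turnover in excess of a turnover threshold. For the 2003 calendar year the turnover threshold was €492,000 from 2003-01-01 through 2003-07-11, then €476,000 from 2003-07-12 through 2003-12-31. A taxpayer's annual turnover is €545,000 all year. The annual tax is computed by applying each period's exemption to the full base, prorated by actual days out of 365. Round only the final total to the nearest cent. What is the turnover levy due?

2003-01-01 to 2003-07-11: 192 days, exemption €492,000 → (€545,000 − €492,000) × 2.3% × 192/365 = €641.2274
2003-07-12 to 2003-12-31: 173 days, exemption €476,000 → (€545,000 − €476,000) × 2.3% × 173/365 = €752.1945
Total = €1,393.4219

€1,393.42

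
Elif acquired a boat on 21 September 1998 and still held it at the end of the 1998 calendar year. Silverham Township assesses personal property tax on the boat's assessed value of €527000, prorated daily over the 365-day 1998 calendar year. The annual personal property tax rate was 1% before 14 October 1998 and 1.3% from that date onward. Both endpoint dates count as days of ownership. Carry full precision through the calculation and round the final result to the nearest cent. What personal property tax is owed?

€1814.90

21 September – 13 October 1998: 23 days at 1% → €527000 × 1% × 23/365 = €332.0822
14 October – 31 December 1998: 79 days at 1.3% → €527000 × 1.3% × 79/365 = €1482.8192
Total = €1814.9014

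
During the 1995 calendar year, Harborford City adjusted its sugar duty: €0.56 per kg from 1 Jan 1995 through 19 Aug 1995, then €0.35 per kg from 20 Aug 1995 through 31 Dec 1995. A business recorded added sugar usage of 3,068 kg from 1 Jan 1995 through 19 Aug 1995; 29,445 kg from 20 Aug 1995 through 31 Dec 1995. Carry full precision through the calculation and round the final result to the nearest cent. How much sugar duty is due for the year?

€12,023.83

1 Jan – 19 Aug 1995: 3,068 kg at €0.56/kg → €1,718.08
20 Aug – 31 Dec 1995: 29,445 kg at €0.35/kg → €10,305.75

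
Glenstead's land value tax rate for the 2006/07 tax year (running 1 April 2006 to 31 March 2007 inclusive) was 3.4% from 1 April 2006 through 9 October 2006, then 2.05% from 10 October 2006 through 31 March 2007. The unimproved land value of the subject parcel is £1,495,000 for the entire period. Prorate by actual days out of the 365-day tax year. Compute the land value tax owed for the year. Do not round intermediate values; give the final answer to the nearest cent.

£41,264.05

1 April – 9 October 2006: 192 days at 3.4% → £1,495,000 × 3.4% × 192/365 = £26,737.9726
10 October 2006 – 31 March 2007: 173 days at 2.05% → £1,495,000 × 2.05% × 173/365 = £14,526.0753
Total = £41,264.0479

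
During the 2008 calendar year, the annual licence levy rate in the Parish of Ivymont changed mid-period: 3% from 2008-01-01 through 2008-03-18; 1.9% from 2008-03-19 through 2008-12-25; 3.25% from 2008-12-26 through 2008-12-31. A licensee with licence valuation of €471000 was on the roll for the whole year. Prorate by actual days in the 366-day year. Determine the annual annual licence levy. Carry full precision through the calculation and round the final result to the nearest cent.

€10157.39

2008-01-01 to 2008-03-18: 78 days at 3% → €471000 × 3% × 78/366 = €3011.3115
2008-03-19 to 2008-12-25: 282 days at 1.9% → €471000 × 1.9% × 282/366 = €6895.1311
2008-12-26 to 2008-12-31: 6 days at 3.25% → €471000 × 3.25% × 6/366 = €250.9426
Total = €10157.3852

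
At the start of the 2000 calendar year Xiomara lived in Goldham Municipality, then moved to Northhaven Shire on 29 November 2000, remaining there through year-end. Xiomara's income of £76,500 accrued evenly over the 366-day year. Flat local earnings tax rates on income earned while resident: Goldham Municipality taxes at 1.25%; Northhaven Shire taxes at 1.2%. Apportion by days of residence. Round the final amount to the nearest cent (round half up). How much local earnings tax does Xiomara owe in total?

£952.80

Goldham Municipality, 1 January – 28 November 2000: 333 days → £76,500 × 1.25% × 333/366 = £870.0307
Northhaven Shire, 29 November – 31 December 2000: 33 days → £76,500 × 1.2% × 33/366 = £82.7705
Total = £952.8012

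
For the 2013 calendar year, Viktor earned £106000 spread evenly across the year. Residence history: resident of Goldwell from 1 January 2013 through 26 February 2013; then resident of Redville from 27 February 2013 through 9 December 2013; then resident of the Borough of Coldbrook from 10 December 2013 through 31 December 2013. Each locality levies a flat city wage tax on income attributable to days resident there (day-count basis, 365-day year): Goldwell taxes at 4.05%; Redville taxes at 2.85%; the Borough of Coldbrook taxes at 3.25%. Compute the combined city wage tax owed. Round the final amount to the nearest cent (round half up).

Goldwell, 1 January – 26 February 2013: 57 days → £106000 × 4.05% × 57/365 = £670.4137
Redville, 27 February – 9 December 2013: 286 days → £106000 × 2.85% × 286/365 = £2367.1397
The Borough of Coldbrook, 10 December – 31 December 2013: 22 days → £106000 × 3.25% × 22/365 = £207.6438
Total = £3245.1973

£3245.20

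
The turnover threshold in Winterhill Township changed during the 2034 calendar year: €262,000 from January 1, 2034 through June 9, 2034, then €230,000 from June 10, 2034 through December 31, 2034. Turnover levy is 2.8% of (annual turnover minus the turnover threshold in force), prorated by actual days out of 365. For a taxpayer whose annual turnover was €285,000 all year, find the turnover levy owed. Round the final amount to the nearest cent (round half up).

€1,147.23

January 1 – June 9, 2034: 160 days, exemption €262,000 → (€285,000 − €262,000) × 2.8% × 160/365 = €282.3014
June 10 – December 31, 2034: 205 days, exemption €230,000 → (€285,000 − €230,000) × 2.8% × 205/365 = €864.9315
Total = €1,147.2329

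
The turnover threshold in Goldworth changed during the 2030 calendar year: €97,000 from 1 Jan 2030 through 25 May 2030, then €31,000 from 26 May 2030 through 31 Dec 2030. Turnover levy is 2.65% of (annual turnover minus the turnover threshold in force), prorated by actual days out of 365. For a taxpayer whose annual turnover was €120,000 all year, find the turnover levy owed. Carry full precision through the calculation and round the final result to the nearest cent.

1 Jan – 25 May 2030: 145 days, exemption €97,000 → (€120,000 − €97,000) × 2.65% × 145/365 = €242.1301
26 May – 31 Dec 2030: 220 days, exemption €31,000 → (€120,000 − €31,000) × 2.65% × 220/365 = €1,421.5616
Total = €1,663.6918

€1,663.69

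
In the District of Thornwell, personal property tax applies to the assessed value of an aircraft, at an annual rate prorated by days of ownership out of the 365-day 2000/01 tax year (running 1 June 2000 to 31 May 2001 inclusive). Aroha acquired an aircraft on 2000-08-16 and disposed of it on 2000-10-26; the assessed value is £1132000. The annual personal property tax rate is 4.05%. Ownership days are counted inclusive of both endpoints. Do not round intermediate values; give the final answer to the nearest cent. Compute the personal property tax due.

Days held (2000-08-16 to 2000-10-26): 72 out of 365
Tax = £1132000 × 4.05% × 72/365 = £9043.5945

£9043.59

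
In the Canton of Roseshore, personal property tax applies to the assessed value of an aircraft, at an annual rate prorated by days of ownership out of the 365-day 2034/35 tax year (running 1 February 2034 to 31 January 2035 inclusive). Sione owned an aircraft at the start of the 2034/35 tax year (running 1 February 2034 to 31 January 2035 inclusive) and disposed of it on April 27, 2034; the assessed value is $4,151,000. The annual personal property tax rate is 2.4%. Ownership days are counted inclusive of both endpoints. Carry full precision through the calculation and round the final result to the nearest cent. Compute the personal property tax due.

$23,473.05

Days held (February 1 – April 27, 2034): 86 out of 365
Tax = $4,151,000 × 2.4% × 86/365 = $23,473.0521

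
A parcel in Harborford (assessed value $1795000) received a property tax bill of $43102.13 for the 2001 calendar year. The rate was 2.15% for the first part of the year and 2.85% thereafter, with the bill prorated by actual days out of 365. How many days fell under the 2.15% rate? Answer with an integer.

Let d = days at the first rate; then 365 − d days at the second rate.
$1795000 × [2.15%·d + 2.85%·(365−d)] / 365 = $43102.13
Solving gives d = 234, so the new rate took effect on August 23, 2001.

234 days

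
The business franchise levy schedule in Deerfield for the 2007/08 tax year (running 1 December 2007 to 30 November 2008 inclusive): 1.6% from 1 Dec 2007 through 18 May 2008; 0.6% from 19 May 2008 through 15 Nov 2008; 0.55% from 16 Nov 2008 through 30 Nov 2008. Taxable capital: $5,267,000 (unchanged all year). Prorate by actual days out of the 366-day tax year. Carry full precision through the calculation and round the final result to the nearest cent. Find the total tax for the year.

$55,958.28

1 Dec 2007 – 18 May 2008: 170 days at 1.6% → $5,267,000 × 1.6% × 170/366 = $39,142.7322
19 May – 15 Nov 2008: 181 days at 0.6% → $5,267,000 × 0.6% × 181/366 = $15,628.3115
16 Nov – 30 Nov 2008: 15 days at 0.55% → $5,267,000 × 0.55% × 15/366 = $1,187.2336
Total = $55,958.2773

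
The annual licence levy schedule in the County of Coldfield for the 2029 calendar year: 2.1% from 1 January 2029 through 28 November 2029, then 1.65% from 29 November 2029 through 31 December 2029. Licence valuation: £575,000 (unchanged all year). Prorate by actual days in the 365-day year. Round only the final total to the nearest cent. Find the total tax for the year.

1 January – 28 November 2029: 332 days at 2.1% → £575,000 × 2.1% × 332/365 = £10,983.2877
29 November – 31 December 2029: 33 days at 1.65% → £575,000 × 1.65% × 33/365 = £857.7740
Total = £11,841.0616

£11,841.06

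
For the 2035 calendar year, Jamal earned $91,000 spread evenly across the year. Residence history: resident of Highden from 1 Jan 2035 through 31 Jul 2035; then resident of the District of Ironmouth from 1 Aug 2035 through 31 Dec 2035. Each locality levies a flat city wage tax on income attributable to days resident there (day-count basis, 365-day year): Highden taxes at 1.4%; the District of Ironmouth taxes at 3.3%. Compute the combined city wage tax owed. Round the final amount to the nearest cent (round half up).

$1,998.76

Highden, 1 Jan – 31 Jul 2035: 212 days → $91,000 × 1.4% × 212/365 = $739.9671
The District of Ironmouth, 1 Aug – 31 Dec 2035: 153 days → $91,000 × 3.3% × 153/365 = $1,258.7918
Total = $1,998.7589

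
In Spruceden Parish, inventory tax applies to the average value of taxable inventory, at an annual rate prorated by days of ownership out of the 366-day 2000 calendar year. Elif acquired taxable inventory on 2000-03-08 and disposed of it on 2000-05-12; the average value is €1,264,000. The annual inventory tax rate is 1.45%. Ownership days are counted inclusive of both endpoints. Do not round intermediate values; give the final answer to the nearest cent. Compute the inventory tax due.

€3,305.05

Days held (2000-03-08 to 2000-05-12): 66 out of 366
Tax = €1,264,000 × 1.45% × 66/366 = €3,305.0492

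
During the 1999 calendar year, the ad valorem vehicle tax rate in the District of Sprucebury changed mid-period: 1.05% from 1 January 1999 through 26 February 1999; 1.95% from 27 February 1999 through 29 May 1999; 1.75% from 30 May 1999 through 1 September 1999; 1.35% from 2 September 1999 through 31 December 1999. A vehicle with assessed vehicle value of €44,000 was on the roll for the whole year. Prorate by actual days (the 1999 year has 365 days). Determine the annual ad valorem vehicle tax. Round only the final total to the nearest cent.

€685.74

1 January – 26 February 1999: 57 days at 1.05% → €44,000 × 1.05% × 57/365 = €72.1479
27 February – 29 May 1999: 92 days at 1.95% → €44,000 × 1.95% × 92/365 = €216.2630
30 May – 1 September 1999: 95 days at 1.75% → €44,000 × 1.75% × 95/365 = €200.4110
2 September – 31 December 1999: 121 days at 1.35% → €44,000 × 1.35% × 121/365 = €196.9151
Total = €685.7370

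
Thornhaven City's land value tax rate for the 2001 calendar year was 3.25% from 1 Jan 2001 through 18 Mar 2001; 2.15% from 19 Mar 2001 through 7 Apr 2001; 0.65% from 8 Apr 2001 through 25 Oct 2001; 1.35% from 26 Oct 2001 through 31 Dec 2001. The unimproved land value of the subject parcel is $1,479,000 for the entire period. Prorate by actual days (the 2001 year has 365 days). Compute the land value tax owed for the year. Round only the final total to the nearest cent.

$20,841.74

1 Jan – 18 Mar 2001: 77 days at 3.25% → $1,479,000 × 3.25% × 77/365 = $10,140.2671
19 Mar – 7 Apr 2001: 20 days at 2.15% → $1,479,000 × 2.15% × 20/365 = $1,742.3836
8 Apr – 25 Oct 2001: 201 days at 0.65% → $1,479,000 × 0.65% × 201/365 = $5,294.0096
26 Oct – 31 Dec 2001: 67 days at 1.35% → $1,479,000 × 1.35% × 67/365 = $3,665.0836
Total = $20,841.7438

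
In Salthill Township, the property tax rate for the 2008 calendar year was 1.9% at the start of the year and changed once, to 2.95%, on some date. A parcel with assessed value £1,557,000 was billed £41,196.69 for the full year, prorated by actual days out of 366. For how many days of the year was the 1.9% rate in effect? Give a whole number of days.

Let d = days at the first rate; then 366 − d days at the second rate.
£1,557,000 × [1.9%·d + 2.95%·(366−d)] / 366 = £41,196.69
Solving gives d = 106, so the new rate took effect on 16 April 2008.

106 days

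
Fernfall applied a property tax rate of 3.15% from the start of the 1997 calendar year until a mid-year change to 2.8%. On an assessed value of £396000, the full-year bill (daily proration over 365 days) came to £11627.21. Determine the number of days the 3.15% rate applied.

142 days

Let d = days at the first rate; then 365 − d days at the second rate.
£396000 × [3.15%·d + 2.8%·(365−d)] / 365 = £11627.21
Solving gives d = 142, so the new rate took effect on 23 May 1997.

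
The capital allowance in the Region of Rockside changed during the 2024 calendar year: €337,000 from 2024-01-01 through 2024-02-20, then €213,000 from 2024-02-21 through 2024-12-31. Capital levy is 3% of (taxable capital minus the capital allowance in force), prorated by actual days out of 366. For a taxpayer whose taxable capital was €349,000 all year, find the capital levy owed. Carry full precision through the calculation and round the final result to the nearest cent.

€3,561.64

2024-01-01 to 2024-02-20: 51 days, exemption €337,000 → (€349,000 − €337,000) × 3% × 51/366 = €50.1639
2024-02-21 to 2024-12-31: 315 days, exemption €213,000 → (€349,000 − €213,000) × 3% × 315/366 = €3,511.4754
Total = €3,561.6393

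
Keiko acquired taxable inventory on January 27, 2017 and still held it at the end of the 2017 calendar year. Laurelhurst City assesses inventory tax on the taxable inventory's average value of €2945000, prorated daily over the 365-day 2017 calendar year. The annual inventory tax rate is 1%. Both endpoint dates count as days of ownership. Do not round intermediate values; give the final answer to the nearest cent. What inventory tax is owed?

€27352.19

Days held (January 27 – December 31, 2017): 339 out of 365
Tax = €2945000 × 1% × 339/365 = €27352.1918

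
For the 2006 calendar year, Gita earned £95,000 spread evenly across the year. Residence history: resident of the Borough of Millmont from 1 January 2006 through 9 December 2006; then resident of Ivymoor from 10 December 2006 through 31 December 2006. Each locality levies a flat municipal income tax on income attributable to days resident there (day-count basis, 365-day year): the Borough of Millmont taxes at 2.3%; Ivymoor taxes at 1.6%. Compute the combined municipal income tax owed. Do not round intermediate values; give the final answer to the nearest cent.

£2,144.92

The Borough of Millmont, 1 January – 9 December 2006: 343 days → £95,000 × 2.3% × 343/365 = £2,053.3014
Ivymoor, 10 December – 31 December 2006: 22 days → £95,000 × 1.6% × 22/365 = £91.6164
Total = £2,144.9178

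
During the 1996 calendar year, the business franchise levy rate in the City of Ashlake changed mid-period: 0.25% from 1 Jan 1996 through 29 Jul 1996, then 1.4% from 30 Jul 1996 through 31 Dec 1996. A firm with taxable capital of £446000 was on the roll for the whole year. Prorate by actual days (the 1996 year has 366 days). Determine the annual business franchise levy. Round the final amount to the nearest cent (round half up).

£3287.12

1 Jan – 29 Jul 1996: 211 days at 0.25% → £446000 × 0.25% × 211/366 = £642.8005
30 Jul – 31 Dec 1996: 155 days at 1.4% → £446000 × 1.4% × 155/366 = £2644.3169
Total = £3287.1175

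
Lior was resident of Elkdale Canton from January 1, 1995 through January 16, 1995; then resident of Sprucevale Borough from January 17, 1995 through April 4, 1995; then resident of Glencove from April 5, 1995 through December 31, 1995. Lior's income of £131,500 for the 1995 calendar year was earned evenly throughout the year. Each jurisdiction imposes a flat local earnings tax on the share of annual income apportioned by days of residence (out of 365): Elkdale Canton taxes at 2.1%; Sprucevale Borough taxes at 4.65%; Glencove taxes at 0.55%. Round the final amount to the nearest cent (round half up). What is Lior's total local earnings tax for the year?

£1,964.75

Elkdale Canton, January 1 – January 16, 1995: 16 days → £131,500 × 2.1% × 16/365 = £121.0521
Sprucevale Borough, January 17 – April 4, 1995: 78 days → £131,500 × 4.65% × 78/365 = £1,306.7137
Glencove, April 5 – December 31, 1995: 271 days → £131,500 × 0.55% × 271/365 = £536.9884
Total = £1,964.7541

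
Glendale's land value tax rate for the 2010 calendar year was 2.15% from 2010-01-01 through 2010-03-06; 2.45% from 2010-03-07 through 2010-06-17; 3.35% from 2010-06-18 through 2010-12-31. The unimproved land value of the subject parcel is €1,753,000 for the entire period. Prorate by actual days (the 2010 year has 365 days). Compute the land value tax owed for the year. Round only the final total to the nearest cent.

€50,527.22

2010-01-01 to 2010-03-06: 65 days at 2.15% → €1,753,000 × 2.15% × 65/365 = €6,711.8288
2010-03-07 to 2010-06-17: 103 days at 2.45% → €1,753,000 × 2.45% × 103/365 = €12,119.7137
2010-06-18 to 2010-12-31: 197 days at 3.35% → €1,753,000 × 3.35% × 197/365 = €31,695.6808
Total = €50,527.2233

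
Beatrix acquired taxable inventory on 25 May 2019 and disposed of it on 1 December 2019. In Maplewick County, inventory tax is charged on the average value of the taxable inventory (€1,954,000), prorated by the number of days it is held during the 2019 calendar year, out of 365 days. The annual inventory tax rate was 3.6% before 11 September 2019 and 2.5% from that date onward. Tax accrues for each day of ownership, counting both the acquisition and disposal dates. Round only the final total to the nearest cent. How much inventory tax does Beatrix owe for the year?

€31,981.36

25 May – 10 September 2019: 109 days at 3.6% → €1,954,000 × 3.6% × 109/365 = €21,006.8384
11 September – 1 December 2019: 82 days at 2.5% → €1,954,000 × 2.5% × 82/365 = €10,974.5205
Total = €31,981.3589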